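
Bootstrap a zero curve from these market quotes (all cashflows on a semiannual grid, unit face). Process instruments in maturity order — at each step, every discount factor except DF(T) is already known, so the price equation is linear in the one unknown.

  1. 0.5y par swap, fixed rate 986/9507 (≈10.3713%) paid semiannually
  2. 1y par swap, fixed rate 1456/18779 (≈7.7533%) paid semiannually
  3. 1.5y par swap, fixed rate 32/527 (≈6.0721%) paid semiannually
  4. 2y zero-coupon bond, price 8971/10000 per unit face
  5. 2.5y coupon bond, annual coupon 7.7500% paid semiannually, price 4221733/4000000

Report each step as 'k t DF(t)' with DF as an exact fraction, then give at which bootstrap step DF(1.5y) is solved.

1 1/2 9507/10000
2 1 1159/1250
3 3/2 572/625
4 2 8971/10000
5 5/2 549/625
DF(1.5y) is solved at step 3

step 1 [0.5y] swap r/2=493/9507: DF=(1 − 493/9507·(0))/(1+493/9507) = 9507/10000 ≈ 0.950700
step 2 [1y] swap r/2=728/18779: DF=(1 − 728/18779·(0.950700))/(1+728/18779) = 1159/1250 ≈ 0.927200
step 3 [1.5y] swap r/2=16/527: DF=(1 − 16/527·(0.950700+0.927200))/(1+16/527) = 572/625 ≈ 0.915200
step 4 [2y] zero: DF = P = 8971/10000 ≈ 0.897100
step 5 [2.5y] bond c/2=31/800: DF=(4221733/4000000 − 31/800·(0.950700+0.927200+0.915200+0.897100))/(1+31/800) = 549/625 ≈ 0.878400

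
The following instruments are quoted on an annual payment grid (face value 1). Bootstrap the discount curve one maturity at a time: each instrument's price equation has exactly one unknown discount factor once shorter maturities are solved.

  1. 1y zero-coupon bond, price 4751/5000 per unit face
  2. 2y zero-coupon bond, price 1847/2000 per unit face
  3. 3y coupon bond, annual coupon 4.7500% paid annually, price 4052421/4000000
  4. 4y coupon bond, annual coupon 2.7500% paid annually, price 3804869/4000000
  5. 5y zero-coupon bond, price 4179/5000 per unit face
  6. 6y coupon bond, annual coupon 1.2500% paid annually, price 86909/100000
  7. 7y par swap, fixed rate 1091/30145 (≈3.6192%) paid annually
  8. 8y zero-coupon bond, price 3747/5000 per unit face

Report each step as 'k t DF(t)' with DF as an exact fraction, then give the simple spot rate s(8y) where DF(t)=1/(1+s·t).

1 1 4751/5000
2 2 1847/2000
3 3 4411/5000
4 4 213/250
5 5 4179/5000
6 6 1607/2000
7 7 3909/5000
8 8 3747/5000
s(8y) = (1/(3747/5000) − 1)/(8) = 1253/29976 ≈ 4.1800%

step 1 [1y] zero: DF = P = 4751/5000 ≈ 0.950200
step 2 [2y] zero: DF = P = 1847/2000 ≈ 0.923500
step 3 [3y] bond c/1=19/400: DF=(4052421/4000000 − 19/400·(0.950200+0.923500))/(1+19/400) = 4411/5000 ≈ 0.882200
step 4 [4y] bond c/1=11/400: DF=(3804869/4000000 − 11/400·(0.950200+0.923500+0.882200))/(1+11/400) = 213/250 ≈ 0.852000
step 5 [5y] zero: DF = P = 4179/5000 ≈ 0.835800
step 6 [6y] bond c/1=1/80: DF=(86909/100000 − 1/80·(0.950200+0.923500+0.882200+0.852000+0.835800))/(1+1/80) = 1607/2000 ≈ 0.803500
step 7 [7y] swap r/1=1091/30145: DF=(1 − 1091/30145·(0.950200+0.923500+0.882200+0.852000+0.835800+0.803500))/(1+1091/30145) = 3909/5000 ≈ 0.781800
step 8 [8y] zero: DF = P = 3747/5000 ≈ 0.749400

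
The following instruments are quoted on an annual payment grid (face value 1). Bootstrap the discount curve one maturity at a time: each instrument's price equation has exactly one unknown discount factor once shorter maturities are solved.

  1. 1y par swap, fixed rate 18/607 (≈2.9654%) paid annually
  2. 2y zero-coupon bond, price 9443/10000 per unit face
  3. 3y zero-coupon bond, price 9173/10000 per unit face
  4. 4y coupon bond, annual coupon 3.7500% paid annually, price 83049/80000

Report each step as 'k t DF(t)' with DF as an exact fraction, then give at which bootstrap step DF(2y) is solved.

1 1 607/625
2 2 9443/10000
3 3 9173/10000
4 4 4491/5000
DF(2y) is solved at step 2

step 1 [1y] swap r/1=18/607: DF=(1 − 18/607·(0))/(1+18/607) = 607/625 ≈ 0.971200
step 2 [2y] zero: DF = P = 9443/10000 ≈ 0.944300
step 3 [3y] zero: DF = P = 9173/10000 ≈ 0.917300
step 4 [4y] bond c/1=3/80: DF=(83049/80000 − 3/80·(0.971200+0.944300+0.917300))/(1+3/80) = 4491/5000 ≈ 0.898200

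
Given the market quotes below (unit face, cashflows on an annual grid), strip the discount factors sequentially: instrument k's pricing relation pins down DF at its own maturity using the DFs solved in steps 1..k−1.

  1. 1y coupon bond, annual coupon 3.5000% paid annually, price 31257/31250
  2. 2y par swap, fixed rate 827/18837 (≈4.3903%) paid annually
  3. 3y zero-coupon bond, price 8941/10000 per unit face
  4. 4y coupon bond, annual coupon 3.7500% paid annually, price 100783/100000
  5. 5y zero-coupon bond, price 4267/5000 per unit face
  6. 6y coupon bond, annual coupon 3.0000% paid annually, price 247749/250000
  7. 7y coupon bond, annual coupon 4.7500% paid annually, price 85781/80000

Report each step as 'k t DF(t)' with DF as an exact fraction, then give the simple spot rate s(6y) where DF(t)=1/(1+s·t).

step 1 [1y] bond c/1=7/200: DF=(31257/31250 − 7/200·(0))/(1+7/200) = 604/625 ≈ 0.966400
step 2 [2y] swap r/1=827/18837: DF=(1 − 827/18837·(0.966400))/(1+827/18837) = 9173/10000 ≈ 0.917300
step 3 [3y] zero: DF = P = 8941/10000 ≈ 0.894100
step 4 [4y] bond c/1=3/80: DF=(100783/100000 − 3/80·(0.966400+0.917300+0.894100))/(1+3/80) = 871/1000 ≈ 0.871000
step 5 [5y] zero: DF = P = 4267/5000 ≈ 0.853400
step 6 [6y] bond c/1=3/100: DF=(247749/250000 − 3/100·(0.966400+0.917300+0.894100+0.871000+0.853400))/(1+3/100) = 831/1000 ≈ 0.831000
step 7 [7y] bond c/1=19/400: DF=(85781/80000 − 19/400·(0.966400+0.917300+0.894100+0.871000+0.853400+0.831000))/(1+19/400) = 3909/5000 ≈ 0.781800

1 1 604/625
2 2 9173/10000
3 3 8941/10000
4 4 871/1000
5 5 4267/5000
6 6 831/1000
7 7 3909/5000
s(6y) = (1/(831/1000) − 1)/(6) = 169/4986 ≈ 3.3895%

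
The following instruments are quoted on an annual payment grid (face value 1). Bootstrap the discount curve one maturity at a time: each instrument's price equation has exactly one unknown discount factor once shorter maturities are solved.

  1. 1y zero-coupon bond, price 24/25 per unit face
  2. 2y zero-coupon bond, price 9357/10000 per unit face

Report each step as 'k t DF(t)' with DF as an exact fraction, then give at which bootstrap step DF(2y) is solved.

1 1 24/25
2 2 9357/10000
DF(2y) is solved at step 2

step 1 [1y] zero: DF = P = 24/25 ≈ 0.960000
step 2 [2y] zero: DF = P = 9357/10000 ≈ 0.935700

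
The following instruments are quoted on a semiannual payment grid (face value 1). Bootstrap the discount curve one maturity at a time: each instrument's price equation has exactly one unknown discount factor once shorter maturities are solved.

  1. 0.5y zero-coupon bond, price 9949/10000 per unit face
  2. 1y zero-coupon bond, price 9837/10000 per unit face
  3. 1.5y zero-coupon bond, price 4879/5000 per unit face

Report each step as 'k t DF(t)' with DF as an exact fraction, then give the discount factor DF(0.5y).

1 1/2 9949/10000
2 1 9837/10000
3 3/2 4879/5000
DF(0.5y) = 9949/10000 ≈ 0.994900

step 1 [0.5y] zero: DF = P = 9949/10000 ≈ 0.994900
step 2 [1y] zero: DF = P = 9837/10000 ≈ 0.983700
step 3 [1.5y] zero: DF = P = 4879/5000 ≈ 0.975800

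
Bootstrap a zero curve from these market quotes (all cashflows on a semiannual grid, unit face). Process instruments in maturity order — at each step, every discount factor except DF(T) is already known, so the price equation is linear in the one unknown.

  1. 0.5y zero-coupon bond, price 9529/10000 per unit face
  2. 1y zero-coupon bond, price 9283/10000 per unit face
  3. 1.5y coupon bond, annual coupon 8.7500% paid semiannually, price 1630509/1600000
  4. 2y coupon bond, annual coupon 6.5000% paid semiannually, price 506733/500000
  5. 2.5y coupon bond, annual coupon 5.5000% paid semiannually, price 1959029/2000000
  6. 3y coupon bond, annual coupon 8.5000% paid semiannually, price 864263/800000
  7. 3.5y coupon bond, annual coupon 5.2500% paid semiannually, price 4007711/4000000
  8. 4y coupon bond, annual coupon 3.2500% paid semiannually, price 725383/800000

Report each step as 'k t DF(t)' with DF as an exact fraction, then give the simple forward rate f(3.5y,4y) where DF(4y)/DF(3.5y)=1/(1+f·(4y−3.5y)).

1 1/2 9529/10000
2 1 9283/10000
3 3/2 359/400
4 2 8941/10000
5 5/2 171/200
6 3 8517/10000
7 7/2 8387/10000
8 4 991/1250
f(3.5y,4y) = ((8387/10000)/(991/1250) − 1)/(1/2) = 459/3964 ≈ 11.5792%

step 1 [0.5y] zero: DF = P = 9529/10000 ≈ 0.952900
step 2 [1y] zero: DF = P = 9283/10000 ≈ 0.928300
step 3 [1.5y] bond c/2=7/160: DF=(1630509/1600000 − 7/160·(0.952900+0.928300))/(1+7/160) = 359/400 ≈ 0.897500
step 4 [2y] bond c/2=13/400: DF=(506733/500000 − 13/400·(0.952900+0.928300+0.897500))/(1+13/400) = 8941/10000 ≈ 0.894100
step 5 [2.5y] bond c/2=11/400: DF=(1959029/2000000 − 11/400·(0.952900+0.928300+0.897500+0.894100))/(1+11/400) = 171/200 ≈ 0.855000
step 6 [3y] bond c/2=17/400: DF=(864263/800000 − 17/400·(0.952900+0.928300+0.897500+0.894100+0.855000))/(1+17/400) = 8517/10000 ≈ 0.851700
step 7 [3.5y] bond c/2=21/800: DF=(4007711/4000000 − 21/800·(0.952900+0.928300+0.897500+0.894100+0.855000+0.851700))/(1+21/800) = 8387/10000 ≈ 0.838700
step 8 [4y] bond c/2=13/800: DF=(725383/800000 − 13/800·(0.952900+0.928300+0.897500+0.894100+0.855000+0.851700+0.838700))/(1+13/800) = 991/1250 ≈ 0.792800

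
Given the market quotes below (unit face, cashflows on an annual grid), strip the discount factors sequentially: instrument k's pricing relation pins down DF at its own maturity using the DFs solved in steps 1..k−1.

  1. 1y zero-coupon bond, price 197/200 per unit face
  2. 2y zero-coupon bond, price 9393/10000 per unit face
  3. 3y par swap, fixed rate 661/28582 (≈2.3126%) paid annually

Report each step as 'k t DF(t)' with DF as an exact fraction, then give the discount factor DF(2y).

1 1 197/200
2 2 9393/10000
3 3 9339/10000
DF(2y) = 9393/10000 ≈ 0.939300

step 1 [1y] zero: DF = P = 197/200 ≈ 0.985000
step 2 [2y] zero: DF = P = 9393/10000 ≈ 0.939300
step 3 [3y] swap r/1=661/28582: DF=(1 − 661/28582·(0.985000+0.939300))/(1+661/28582) = 9339/10000 ≈ 0.933900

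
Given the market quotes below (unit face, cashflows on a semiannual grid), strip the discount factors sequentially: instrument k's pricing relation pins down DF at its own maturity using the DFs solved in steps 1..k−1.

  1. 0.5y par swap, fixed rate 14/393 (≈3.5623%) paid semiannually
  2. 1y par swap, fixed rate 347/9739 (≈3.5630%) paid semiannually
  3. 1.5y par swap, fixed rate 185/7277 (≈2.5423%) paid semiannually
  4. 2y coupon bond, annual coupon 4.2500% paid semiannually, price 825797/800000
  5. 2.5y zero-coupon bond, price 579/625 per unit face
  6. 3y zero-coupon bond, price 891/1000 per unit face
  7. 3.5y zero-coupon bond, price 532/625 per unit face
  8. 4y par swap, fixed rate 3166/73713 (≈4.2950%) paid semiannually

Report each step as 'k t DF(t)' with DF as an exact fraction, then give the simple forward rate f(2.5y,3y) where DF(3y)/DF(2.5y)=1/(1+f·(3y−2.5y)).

step 1 [0.5y] swap r/2=7/393: DF=(1 − 7/393·(0))/(1+7/393) = 393/400 ≈ 0.982500
step 2 [1y] swap r/2=347/19478: DF=(1 − 347/19478·(0.982500))/(1+347/19478) = 9653/10000 ≈ 0.965300
step 3 [1.5y] swap r/2=185/14554: DF=(1 − 185/14554·(0.982500+0.965300))/(1+185/14554) = 963/1000 ≈ 0.963000
step 4 [2y] bond c/2=17/800: DF=(825797/800000 − 17/800·(0.982500+0.965300+0.963000))/(1+17/800) = 4751/5000 ≈ 0.950200
step 5 [2.5y] zero: DF = P = 579/625 ≈ 0.926400
step 6 [3y] zero: DF = P = 891/1000 ≈ 0.891000
step 7 [3.5y] zero: DF = P = 532/625 ≈ 0.851200
step 8 [4y] swap r/2=1583/73713: DF=(1 − 1583/73713·(0.982500+0.965300+0.963000+0.950200+0.926400+0.891000+0.851200))/(1+1583/73713) = 8417/10000 ≈ 0.841700

1 1/2 393/400
2 1 9653/10000
3 3/2 963/1000
4 2 4751/5000
5 5/2 579/625
6 3 891/1000
7 7/2 532/625
8 4 8417/10000
f(2.5y,3y) = ((579/625)/(891/1000) − 1)/(1/2) = 118/1485 ≈ 7.9461%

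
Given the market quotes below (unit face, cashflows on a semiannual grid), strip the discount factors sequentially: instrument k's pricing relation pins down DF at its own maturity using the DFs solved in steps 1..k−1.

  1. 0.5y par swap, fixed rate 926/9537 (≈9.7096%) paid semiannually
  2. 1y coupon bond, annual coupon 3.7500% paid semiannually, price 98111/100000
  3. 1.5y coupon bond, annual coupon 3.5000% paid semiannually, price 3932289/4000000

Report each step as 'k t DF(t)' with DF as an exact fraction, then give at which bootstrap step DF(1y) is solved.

step 1 [0.5y] swap r/2=463/9537: DF=(1 − 463/9537·(0))/(1+463/9537) = 9537/10000 ≈ 0.953700
step 2 [1y] bond c/2=3/160: DF=(98111/100000 − 3/160·(0.953700))/(1+3/160) = 1891/2000 ≈ 0.945500
step 3 [1.5y] bond c/2=7/400: DF=(3932289/4000000 − 7/400·(0.953700+0.945500))/(1+7/400) = 1867/2000 ≈ 0.933500

1 1/2 9537/10000
2 1 1891/2000
3 3/2 1867/2000
DF(1y) is solved at step 2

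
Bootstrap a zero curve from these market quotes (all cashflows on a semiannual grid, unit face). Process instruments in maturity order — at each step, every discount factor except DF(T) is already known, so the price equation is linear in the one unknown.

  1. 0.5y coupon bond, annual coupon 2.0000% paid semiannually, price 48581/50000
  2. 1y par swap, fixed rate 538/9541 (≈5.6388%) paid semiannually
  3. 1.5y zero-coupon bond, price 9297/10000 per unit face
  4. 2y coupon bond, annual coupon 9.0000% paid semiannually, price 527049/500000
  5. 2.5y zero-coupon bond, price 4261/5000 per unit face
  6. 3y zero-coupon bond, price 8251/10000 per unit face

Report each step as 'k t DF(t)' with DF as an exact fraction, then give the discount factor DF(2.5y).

step 1 [0.5y] bond c/2=1/100: DF=(48581/50000 − 1/100·(0))/(1+1/100) = 481/500 ≈ 0.962000
step 2 [1y] swap r/2=269/9541: DF=(1 − 269/9541·(0.962000))/(1+269/9541) = 4731/5000 ≈ 0.946200
step 3 [1.5y] zero: DF = P = 9297/10000 ≈ 0.929700
step 4 [2y] bond c/2=9/200: DF=(527049/500000 − 9/200·(0.962000+0.946200+0.929700))/(1+9/200) = 1773/2000 ≈ 0.886500
step 5 [2.5y] zero: DF = P = 4261/5000 ≈ 0.852200
step 6 [3y] zero: DF = P = 8251/10000 ≈ 0.825100

1 1/2 481/500
2 1 4731/5000
3 3/2 9297/10000
4 2 1773/2000
5 5/2 4261/5000
6 3 8251/10000
DF(2.5y) = 4261/5000 ≈ 0.852200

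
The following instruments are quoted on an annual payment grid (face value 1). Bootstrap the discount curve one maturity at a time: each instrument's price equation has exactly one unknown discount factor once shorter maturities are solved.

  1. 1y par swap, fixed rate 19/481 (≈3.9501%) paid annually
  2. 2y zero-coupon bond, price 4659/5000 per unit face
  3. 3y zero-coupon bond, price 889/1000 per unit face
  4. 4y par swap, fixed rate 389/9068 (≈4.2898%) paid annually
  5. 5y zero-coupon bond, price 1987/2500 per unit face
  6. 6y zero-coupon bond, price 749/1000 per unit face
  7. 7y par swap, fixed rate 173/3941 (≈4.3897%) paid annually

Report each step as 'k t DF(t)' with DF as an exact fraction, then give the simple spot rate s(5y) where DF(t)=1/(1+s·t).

step 1 [1y] swap r/1=19/481: DF=(1 − 19/481·(0))/(1+19/481) = 481/500 ≈ 0.962000
step 2 [2y] zero: DF = P = 4659/5000 ≈ 0.931800
step 3 [3y] zero: DF = P = 889/1000 ≈ 0.889000
step 4 [4y] swap r/1=389/9068: DF=(1 − 389/9068·(0.962000+0.931800+0.889000))/(1+389/9068) = 2111/2500 ≈ 0.844400
step 5 [5y] zero: DF = P = 1987/2500 ≈ 0.794800
step 6 [6y] zero: DF = P = 749/1000 ≈ 0.749000
step 7 [7y] swap r/1=173/3941: DF=(1 − 173/3941·(0.962000+0.931800+0.889000+0.844400+0.794800+0.749000))/(1+173/3941) = 1481/2000 ≈ 0.740500

1 1 481/500
2 2 4659/5000
3 3 889/1000
4 4 2111/2500
5 5 1987/2500
6 6 749/1000
7 7 1481/2000
s(5y) = (1/(1987/2500) − 1)/(5) = 513/9935 ≈ 5.1636%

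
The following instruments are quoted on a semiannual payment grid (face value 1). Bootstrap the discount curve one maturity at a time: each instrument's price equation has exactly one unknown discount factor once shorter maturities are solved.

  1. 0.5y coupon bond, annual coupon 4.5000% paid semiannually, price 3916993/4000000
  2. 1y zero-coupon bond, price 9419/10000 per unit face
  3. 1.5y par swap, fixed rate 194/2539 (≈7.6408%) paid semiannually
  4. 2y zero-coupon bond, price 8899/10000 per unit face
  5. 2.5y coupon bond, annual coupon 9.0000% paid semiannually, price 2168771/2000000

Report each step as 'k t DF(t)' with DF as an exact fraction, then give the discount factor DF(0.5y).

1 1/2 9577/10000
2 1 9419/10000
3 3/2 8933/10000
4 2 8899/10000
5 5/2 8791/10000
DF(0.5y) = 9577/10000 ≈ 0.957700

step 1 [0.5y] bond c/2=9/400: DF=(3916993/4000000 − 9/400·(0))/(1+9/400) = 9577/10000 ≈ 0.957700
step 2 [1y] zero: DF = P = 9419/10000 ≈ 0.941900
step 3 [1.5y] swap r/2=97/2539: DF=(1 − 97/2539·(0.957700+0.941900))/(1+97/2539) = 8933/10000 ≈ 0.893300
step 4 [2y] zero: DF = P = 8899/10000 ≈ 0.889900
step 5 [2.5y] bond c/2=9/200: DF=(2168771/2000000 − 9/200·(0.957700+0.941900+0.893300+0.889900))/(1+9/200) = 8791/10000 ≈ 0.879100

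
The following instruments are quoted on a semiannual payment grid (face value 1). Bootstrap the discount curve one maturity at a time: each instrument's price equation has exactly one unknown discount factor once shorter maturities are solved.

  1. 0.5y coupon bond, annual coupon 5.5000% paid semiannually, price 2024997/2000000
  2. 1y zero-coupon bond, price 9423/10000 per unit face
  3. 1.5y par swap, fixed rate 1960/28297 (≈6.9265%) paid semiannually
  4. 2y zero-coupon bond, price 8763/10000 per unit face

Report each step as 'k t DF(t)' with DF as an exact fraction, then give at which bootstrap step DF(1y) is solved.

step 1 [0.5y] bond c/2=11/400: DF=(2024997/2000000 − 11/400·(0))/(1+11/400) = 4927/5000 ≈ 0.985400
step 2 [1y] zero: DF = P = 9423/10000 ≈ 0.942300
step 3 [1.5y] swap r/2=980/28297: DF=(1 − 980/28297·(0.985400+0.942300))/(1+980/28297) = 451/500 ≈ 0.902000
step 4 [2y] zero: DF = P = 8763/10000 ≈ 0.876300

1 1/2 4927/5000
2 1 9423/10000
3 3/2 451/500
4 2 8763/10000
DF(1y) is solved at step 2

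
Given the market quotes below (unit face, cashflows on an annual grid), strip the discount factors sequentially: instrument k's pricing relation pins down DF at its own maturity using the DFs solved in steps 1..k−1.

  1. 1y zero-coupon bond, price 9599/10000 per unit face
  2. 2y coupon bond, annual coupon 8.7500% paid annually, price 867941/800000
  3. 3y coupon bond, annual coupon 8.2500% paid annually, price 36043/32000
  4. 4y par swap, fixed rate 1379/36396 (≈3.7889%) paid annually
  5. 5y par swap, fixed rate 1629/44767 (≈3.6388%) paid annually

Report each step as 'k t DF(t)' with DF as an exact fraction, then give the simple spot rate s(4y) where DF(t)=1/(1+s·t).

step 1 [1y] zero: DF = P = 9599/10000 ≈ 0.959900
step 2 [2y] bond c/1=7/80: DF=(867941/800000 − 7/80·(0.959900))/(1+7/80) = 2301/2500 ≈ 0.920400
step 3 [3y] bond c/1=33/400: DF=(36043/32000 − 33/400·(0.959900+0.920400))/(1+33/400) = 2243/2500 ≈ 0.897200
step 4 [4y] swap r/1=1379/36396: DF=(1 − 1379/36396·(0.959900+0.920400+0.897200))/(1+1379/36396) = 8621/10000 ≈ 0.862100
step 5 [5y] swap r/1=1629/44767: DF=(1 − 1629/44767·(0.959900+0.920400+0.897200+0.862100))/(1+1629/44767) = 8371/10000 ≈ 0.837100

1 1 9599/10000
2 2 2301/2500
3 3 2243/2500
4 4 8621/10000
5 5 8371/10000
s(4y) = (1/(8621/10000) − 1)/(4) = 1379/34484 ≈ 3.9990%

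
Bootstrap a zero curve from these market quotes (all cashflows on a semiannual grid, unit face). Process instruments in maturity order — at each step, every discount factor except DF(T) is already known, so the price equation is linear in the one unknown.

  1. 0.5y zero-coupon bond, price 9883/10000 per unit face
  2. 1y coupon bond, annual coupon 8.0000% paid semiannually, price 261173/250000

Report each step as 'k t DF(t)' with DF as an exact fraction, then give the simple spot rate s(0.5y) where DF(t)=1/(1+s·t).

step 1 [0.5y] zero: DF = P = 9883/10000 ≈ 0.988300
step 2 [1y] bond c/2=1/25: DF=(261173/250000 − 1/25·(0.988300))/(1+1/25) = 1933/2000 ≈ 0.966500

1 1/2 9883/10000
2 1 1933/2000
s(0.5y) = (1/(9883/10000) − 1)/(1/2) = 234/9883 ≈ 2.3677%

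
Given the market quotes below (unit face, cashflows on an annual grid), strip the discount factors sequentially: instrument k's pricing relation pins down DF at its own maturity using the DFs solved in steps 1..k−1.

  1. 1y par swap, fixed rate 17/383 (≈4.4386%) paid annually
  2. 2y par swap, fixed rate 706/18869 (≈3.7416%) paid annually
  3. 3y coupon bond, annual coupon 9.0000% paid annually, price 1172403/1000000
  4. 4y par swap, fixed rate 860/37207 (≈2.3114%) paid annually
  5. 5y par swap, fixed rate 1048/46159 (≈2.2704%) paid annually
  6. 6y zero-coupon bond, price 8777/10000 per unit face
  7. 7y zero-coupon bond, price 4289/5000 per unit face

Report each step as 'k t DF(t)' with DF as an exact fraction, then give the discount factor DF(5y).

1 1 383/400
2 2 4647/5000
3 3 4599/5000
4 4 457/500
5 5 1119/1250
6 6 8777/10000
7 7 4289/5000
DF(5y) = 1119/1250 ≈ 0.895200

step 1 [1y] swap r/1=17/383: DF=(1 − 17/383·(0))/(1+17/383) = 383/400 ≈ 0.957500
step 2 [2y] swap r/1=706/18869: DF=(1 − 706/18869·(0.957500))/(1+706/18869) = 4647/5000 ≈ 0.929400
step 3 [3y] bond c/1=9/100: DF=(1172403/1000000 − 9/100·(0.957500+0.929400))/(1+9/100) = 4599/5000 ≈ 0.919800
step 4 [4y] swap r/1=860/37207: DF=(1 − 860/37207·(0.957500+0.929400+0.919800))/(1+860/37207) = 457/500 ≈ 0.914000
step 5 [5y] swap r/1=1048/46159: DF=(1 − 1048/46159·(0.957500+0.929400+0.919800+0.914000))/(1+1048/46159) = 1119/1250 ≈ 0.895200
step 6 [6y] zero: DF = P = 8777/10000 ≈ 0.877700
step 7 [7y] zero: DF = P = 4289/5000 ≈ 0.857800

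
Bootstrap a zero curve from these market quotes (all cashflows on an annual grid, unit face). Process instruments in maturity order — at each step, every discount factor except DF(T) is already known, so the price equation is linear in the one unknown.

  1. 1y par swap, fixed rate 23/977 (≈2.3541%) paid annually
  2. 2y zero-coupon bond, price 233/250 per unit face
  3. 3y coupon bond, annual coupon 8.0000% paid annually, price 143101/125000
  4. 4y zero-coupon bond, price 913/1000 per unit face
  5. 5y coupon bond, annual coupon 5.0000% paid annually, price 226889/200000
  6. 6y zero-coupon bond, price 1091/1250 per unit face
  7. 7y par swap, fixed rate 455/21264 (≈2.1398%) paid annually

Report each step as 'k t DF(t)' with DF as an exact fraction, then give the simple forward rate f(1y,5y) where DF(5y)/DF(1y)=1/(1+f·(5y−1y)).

1 1 977/1000
2 2 233/250
3 3 4593/5000
4 4 913/1000
5 5 9023/10000
6 6 1091/1250
7 7 1727/2000
f(1y,5y) = ((977/1000)/(9023/10000) − 1)/(4) = 747/36092 ≈ 2.0697%

step 1 [1y] swap r/1=23/977: DF=(1 − 23/977·(0))/(1+23/977) = 977/1000 ≈ 0.977000
step 2 [2y] zero: DF = P = 233/250 ≈ 0.932000
step 3 [3y] bond c/1=2/25: DF=(143101/125000 − 2/25·(0.977000+0.932000))/(1+2/25) = 4593/5000 ≈ 0.918600
step 4 [4y] zero: DF = P = 913/1000 ≈ 0.913000
step 5 [5y] bond c/1=1/20: DF=(226889/200000 − 1/20·(0.977000+0.932000+0.918600+0.913000))/(1+1/20) = 9023/10000 ≈ 0.902300
step 6 [6y] zero: DF = P = 1091/1250 ≈ 0.872800
step 7 [7y] swap r/1=455/21264: DF=(1 − 455/21264·(0.977000+0.932000+0.918600+0.913000+0.902300+0.872800))/(1+455/21264) = 1727/2000 ≈ 0.863500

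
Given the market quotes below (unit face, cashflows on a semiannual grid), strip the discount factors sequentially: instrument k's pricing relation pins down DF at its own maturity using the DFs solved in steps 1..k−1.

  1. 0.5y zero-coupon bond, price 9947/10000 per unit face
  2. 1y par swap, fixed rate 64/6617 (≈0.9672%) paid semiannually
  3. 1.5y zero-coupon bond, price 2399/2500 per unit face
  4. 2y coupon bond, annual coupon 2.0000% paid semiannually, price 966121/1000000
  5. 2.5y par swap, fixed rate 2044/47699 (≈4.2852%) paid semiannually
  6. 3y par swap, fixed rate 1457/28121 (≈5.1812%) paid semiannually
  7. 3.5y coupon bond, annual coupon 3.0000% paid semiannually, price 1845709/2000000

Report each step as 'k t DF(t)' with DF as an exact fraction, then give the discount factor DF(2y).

1 1/2 9947/10000
2 1 619/625
3 3/2 2399/2500
4 2 4637/5000
5 5/2 4489/5000
6 3 8543/10000
7 7/2 8261/10000
DF(2y) = 4637/5000 ≈ 0.927400

step 1 [0.5y] zero: DF = P = 9947/10000 ≈ 0.994700
step 2 [1y] swap r/2=32/6617: DF=(1 − 32/6617·(0.994700))/(1+32/6617) = 619/625 ≈ 0.990400
step 3 [1.5y] zero: DF = P = 2399/2500 ≈ 0.959600
step 4 [2y] bond c/2=1/100: DF=(966121/1000000 − 1/100·(0.994700+0.990400+0.959600))/(1+1/100) = 4637/5000 ≈ 0.927400
step 5 [2.5y] swap r/2=1022/47699: DF=(1 − 1022/47699·(0.994700+0.990400+0.959600+0.927400))/(1+1022/47699) = 4489/5000 ≈ 0.897800
step 6 [3y] swap r/2=1457/56242: DF=(1 − 1457/56242·(0.994700+0.990400+0.959600+0.927400+0.897800))/(1+1457/56242) = 8543/10000 ≈ 0.854300
step 7 [3.5y] bond c/2=3/200: DF=(1845709/2000000 − 3/200·(0.994700+0.990400+0.959600+0.927400+0.897800+0.854300))/(1+3/200) = 8261/10000 ≈ 0.826100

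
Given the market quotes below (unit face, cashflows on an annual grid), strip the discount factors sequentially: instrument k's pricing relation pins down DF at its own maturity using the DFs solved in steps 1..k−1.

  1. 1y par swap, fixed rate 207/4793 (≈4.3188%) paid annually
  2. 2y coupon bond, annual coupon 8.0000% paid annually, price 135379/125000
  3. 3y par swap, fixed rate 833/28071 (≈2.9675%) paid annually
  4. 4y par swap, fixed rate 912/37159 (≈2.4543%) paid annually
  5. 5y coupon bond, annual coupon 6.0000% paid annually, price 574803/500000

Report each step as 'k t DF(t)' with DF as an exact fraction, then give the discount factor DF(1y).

1 1 4793/5000
2 2 4659/5000
3 3 9167/10000
4 4 568/625
5 5 4371/5000
DF(1y) = 4793/5000 ≈ 0.958600

step 1 [1y] swap r/1=207/4793: DF=(1 − 207/4793·(0))/(1+207/4793) = 4793/5000 ≈ 0.958600
step 2 [2y] bond c/1=2/25: DF=(135379/125000 − 2/25·(0.958600))/(1+2/25) = 4659/5000 ≈ 0.931800
step 3 [3y] swap r/1=833/28071: DF=(1 − 833/28071·(0.958600+0.931800))/(1+833/28071) = 9167/10000 ≈ 0.916700
step 4 [4y] swap r/1=912/37159: DF=(1 − 912/37159·(0.958600+0.931800+0.916700))/(1+912/37159) = 568/625 ≈ 0.908800
step 5 [5y] bond c/1=3/50: DF=(574803/500000 − 3/50·(0.958600+0.931800+0.916700+0.908800))/(1+3/50) = 4371/5000 ≈ 0.874200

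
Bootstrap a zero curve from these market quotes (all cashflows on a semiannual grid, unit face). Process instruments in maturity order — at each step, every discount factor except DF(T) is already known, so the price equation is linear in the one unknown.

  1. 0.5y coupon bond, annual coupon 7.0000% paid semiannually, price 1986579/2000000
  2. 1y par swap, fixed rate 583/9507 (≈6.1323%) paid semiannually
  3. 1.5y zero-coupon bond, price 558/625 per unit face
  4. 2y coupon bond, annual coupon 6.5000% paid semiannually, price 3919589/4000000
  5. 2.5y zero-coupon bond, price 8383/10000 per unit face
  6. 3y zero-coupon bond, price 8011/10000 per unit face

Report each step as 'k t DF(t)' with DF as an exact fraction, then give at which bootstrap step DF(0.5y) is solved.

step 1 [0.5y] bond c/2=7/200: DF=(1986579/2000000 − 7/200·(0))/(1+7/200) = 9597/10000 ≈ 0.959700
step 2 [1y] swap r/2=583/19014: DF=(1 − 583/19014·(0.959700))/(1+583/19014) = 9417/10000 ≈ 0.941700
step 3 [1.5y] zero: DF = P = 558/625 ≈ 0.892800
step 4 [2y] bond c/2=13/400: DF=(3919589/4000000 − 13/400·(0.959700+0.941700+0.892800))/(1+13/400) = 8611/10000 ≈ 0.861100
step 5 [2.5y] zero: DF = P = 8383/10000 ≈ 0.838300
step 6 [3y] zero: DF = P = 8011/10000 ≈ 0.801100

1 1/2 9597/10000
2 1 9417/10000
3 3/2 558/625
4 2 8611/10000
5 5/2 8383/10000
6 3 8011/10000
DF(0.5y) is solved at step 1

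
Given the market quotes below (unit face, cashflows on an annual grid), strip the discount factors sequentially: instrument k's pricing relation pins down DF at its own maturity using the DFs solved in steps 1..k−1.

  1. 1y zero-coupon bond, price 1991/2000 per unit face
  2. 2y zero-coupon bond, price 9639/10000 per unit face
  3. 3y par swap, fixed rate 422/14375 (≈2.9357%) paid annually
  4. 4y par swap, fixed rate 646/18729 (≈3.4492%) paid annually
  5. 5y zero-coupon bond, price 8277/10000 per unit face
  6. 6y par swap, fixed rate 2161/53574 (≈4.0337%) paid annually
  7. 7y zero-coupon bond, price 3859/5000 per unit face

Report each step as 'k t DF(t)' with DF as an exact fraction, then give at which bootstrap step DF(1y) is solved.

step 1 [1y] zero: DF = P = 1991/2000 ≈ 0.995500
step 2 [2y] zero: DF = P = 9639/10000 ≈ 0.963900
step 3 [3y] swap r/1=422/14375: DF=(1 − 422/14375·(0.995500+0.963900))/(1+422/14375) = 2289/2500 ≈ 0.915600
step 4 [4y] swap r/1=646/18729: DF=(1 − 646/18729·(0.995500+0.963900+0.915600))/(1+646/18729) = 2177/2500 ≈ 0.870800
step 5 [5y] zero: DF = P = 8277/10000 ≈ 0.827700
step 6 [6y] swap r/1=2161/53574: DF=(1 − 2161/53574·(0.995500+0.963900+0.915600+0.870800+0.827700))/(1+2161/53574) = 7839/10000 ≈ 0.783900
step 7 [7y] zero: DF = P = 3859/5000 ≈ 0.771800

1 1 1991/2000
2 2 9639/10000
3 3 2289/2500
4 4 2177/2500
5 5 8277/10000
6 6 7839/10000
7 7 3859/5000
DF(1y) is solved at step 1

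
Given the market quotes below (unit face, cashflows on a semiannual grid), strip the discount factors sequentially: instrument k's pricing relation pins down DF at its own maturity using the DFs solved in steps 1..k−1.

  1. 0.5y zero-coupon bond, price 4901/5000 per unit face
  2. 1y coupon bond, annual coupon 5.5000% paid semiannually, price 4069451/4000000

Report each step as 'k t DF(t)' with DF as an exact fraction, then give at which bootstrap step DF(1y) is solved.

1 1/2 4901/5000
2 1 9639/10000
DF(1y) is solved at step 2

step 1 [0.5y] zero: DF = P = 4901/5000 ≈ 0.980200
step 2 [1y] bond c/2=11/400: DF=(4069451/4000000 − 11/400·(0.980200))/(1+11/400) = 9639/10000 ≈ 0.963900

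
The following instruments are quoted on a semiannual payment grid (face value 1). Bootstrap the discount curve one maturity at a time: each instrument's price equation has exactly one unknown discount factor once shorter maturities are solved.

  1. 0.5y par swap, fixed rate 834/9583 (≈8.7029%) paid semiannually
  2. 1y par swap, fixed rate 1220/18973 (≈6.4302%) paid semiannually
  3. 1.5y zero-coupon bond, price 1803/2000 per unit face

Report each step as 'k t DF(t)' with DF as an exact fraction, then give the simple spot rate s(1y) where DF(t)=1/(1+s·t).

1 1/2 9583/10000
2 1 939/1000
3 3/2 1803/2000
s(1y) = (1/(939/1000) − 1)/(1) = 61/939 ≈ 6.4963%

step 1 [0.5y] swap r/2=417/9583: DF=(1 − 417/9583·(0))/(1+417/9583) = 9583/10000 ≈ 0.958300
step 2 [1y] swap r/2=610/18973: DF=(1 − 610/18973·(0.958300))/(1+610/18973) = 939/1000 ≈ 0.939000
step 3 [1.5y] zero: DF = P = 1803/2000 ≈ 0.901500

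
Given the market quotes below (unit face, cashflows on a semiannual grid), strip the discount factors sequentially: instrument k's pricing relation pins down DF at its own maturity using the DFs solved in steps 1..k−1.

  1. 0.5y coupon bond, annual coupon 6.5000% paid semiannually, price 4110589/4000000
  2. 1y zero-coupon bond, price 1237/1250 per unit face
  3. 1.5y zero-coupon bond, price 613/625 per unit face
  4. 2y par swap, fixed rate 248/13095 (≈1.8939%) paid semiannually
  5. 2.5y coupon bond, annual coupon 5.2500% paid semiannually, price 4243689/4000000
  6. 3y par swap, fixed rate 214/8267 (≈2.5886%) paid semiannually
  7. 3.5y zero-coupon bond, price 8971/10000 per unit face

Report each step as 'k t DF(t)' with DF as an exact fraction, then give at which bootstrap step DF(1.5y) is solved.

1 1/2 9953/10000
2 1 1237/1250
3 3/2 613/625
4 2 2407/2500
5 5/2 9333/10000
6 3 9251/10000
7 7/2 8971/10000
DF(1.5y) is solved at step 3

step 1 [0.5y] bond c/2=13/400: DF=(4110589/4000000 − 13/400·(0))/(1+13/400) = 9953/10000 ≈ 0.995300
step 2 [1y] zero: DF = P = 1237/1250 ≈ 0.989600
step 3 [1.5y] zero: DF = P = 613/625 ≈ 0.980800
step 4 [2y] swap r/2=124/13095: DF=(1 − 124/13095·(0.995300+0.989600+0.980800))/(1+124/13095) = 2407/2500 ≈ 0.962800
step 5 [2.5y] bond c/2=21/800: DF=(4243689/4000000 − 21/800·(0.995300+0.989600+0.980800+0.962800))/(1+21/800) = 9333/10000 ≈ 0.933300
step 6 [3y] swap r/2=107/8267: DF=(1 − 107/8267·(0.995300+0.989600+0.980800+0.962800+0.933300))/(1+107/8267) = 9251/10000 ≈ 0.925100
step 7 [3.5y] zero: DF = P = 8971/10000 ≈ 0.897100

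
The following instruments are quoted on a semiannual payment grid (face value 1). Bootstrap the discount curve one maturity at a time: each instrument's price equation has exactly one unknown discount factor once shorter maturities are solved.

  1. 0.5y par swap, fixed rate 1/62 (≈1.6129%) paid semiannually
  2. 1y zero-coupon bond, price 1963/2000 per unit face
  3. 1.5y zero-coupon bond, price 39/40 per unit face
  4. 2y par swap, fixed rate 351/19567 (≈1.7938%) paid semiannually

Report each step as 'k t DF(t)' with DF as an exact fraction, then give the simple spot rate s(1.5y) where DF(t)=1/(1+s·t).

step 1 [0.5y] swap r/2=1/124: DF=(1 − 1/124·(0))/(1+1/124) = 124/125 ≈ 0.992000
step 2 [1y] zero: DF = P = 1963/2000 ≈ 0.981500
step 3 [1.5y] zero: DF = P = 39/40 ≈ 0.975000
step 4 [2y] swap r/2=351/39134: DF=(1 − 351/39134·(0.992000+0.981500+0.975000))/(1+351/39134) = 9649/10000 ≈ 0.964900

1 1/2 124/125
2 1 1963/2000
3 3/2 39/40
4 2 9649/10000
s(1.5y) = (1/(39/40) − 1)/(3/2) = 2/117 ≈ 1.7094%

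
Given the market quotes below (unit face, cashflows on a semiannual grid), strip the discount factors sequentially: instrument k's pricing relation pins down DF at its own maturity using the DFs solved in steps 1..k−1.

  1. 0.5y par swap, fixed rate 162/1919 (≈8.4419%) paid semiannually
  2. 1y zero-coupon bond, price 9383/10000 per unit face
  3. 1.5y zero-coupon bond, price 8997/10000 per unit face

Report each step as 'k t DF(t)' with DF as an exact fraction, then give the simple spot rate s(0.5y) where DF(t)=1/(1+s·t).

1 1/2 1919/2000
2 1 9383/10000
3 3/2 8997/10000
s(0.5y) = (1/(1919/2000) − 1)/(1/2) = 162/1919 ≈ 8.4419%

step 1 [0.5y] swap r/2=81/1919: DF=(1 − 81/1919·(0))/(1+81/1919) = 1919/2000 ≈ 0.959500
step 2 [1y] zero: DF = P = 9383/10000 ≈ 0.938300
step 3 [1.5y] zero: DF = P = 8997/10000 ≈ 0.899700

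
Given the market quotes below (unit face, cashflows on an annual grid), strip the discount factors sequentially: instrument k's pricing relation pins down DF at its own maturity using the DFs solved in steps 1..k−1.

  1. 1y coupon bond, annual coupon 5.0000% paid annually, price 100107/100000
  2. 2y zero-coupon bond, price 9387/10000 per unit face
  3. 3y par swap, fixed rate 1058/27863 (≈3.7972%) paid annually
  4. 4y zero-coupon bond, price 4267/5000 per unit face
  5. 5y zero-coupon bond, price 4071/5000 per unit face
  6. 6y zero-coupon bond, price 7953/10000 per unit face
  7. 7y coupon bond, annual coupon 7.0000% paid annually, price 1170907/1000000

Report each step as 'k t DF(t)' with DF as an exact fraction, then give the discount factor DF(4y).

step 1 [1y] bond c/1=1/20: DF=(100107/100000 − 1/20·(0))/(1+1/20) = 4767/5000 ≈ 0.953400
step 2 [2y] zero: DF = P = 9387/10000 ≈ 0.938700
step 3 [3y] swap r/1=1058/27863: DF=(1 − 1058/27863·(0.953400+0.938700))/(1+1058/27863) = 4471/5000 ≈ 0.894200
step 4 [4y] zero: DF = P = 4267/5000 ≈ 0.853400
step 5 [5y] zero: DF = P = 4071/5000 ≈ 0.814200
step 6 [6y] zero: DF = P = 7953/10000 ≈ 0.795300
step 7 [7y] bond c/1=7/100: DF=(1170907/1000000 − 7/100·(0.953400+0.938700+0.894200+0.853400+0.814200+0.795300))/(1+7/100) = 7509/10000 ≈ 0.750900

1 1 4767/5000
2 2 9387/10000
3 3 4471/5000
4 4 4267/5000
5 5 4071/5000
6 6 7953/10000
7 7 7509/10000
DF(4y) = 4267/5000 ≈ 0.853400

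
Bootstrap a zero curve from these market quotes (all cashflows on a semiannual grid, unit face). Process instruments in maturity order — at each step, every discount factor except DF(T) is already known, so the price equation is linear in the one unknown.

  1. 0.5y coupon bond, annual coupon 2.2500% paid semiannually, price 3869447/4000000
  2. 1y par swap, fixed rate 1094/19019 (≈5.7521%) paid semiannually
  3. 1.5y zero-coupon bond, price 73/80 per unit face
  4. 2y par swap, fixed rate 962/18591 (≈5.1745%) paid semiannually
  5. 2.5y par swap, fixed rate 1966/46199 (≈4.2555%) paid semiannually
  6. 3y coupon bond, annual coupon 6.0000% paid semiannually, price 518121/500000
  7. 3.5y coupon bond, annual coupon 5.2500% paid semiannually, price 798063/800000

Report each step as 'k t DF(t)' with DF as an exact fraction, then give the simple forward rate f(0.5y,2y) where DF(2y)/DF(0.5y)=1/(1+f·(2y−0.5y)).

step 1 [0.5y] bond c/2=9/800: DF=(3869447/4000000 − 9/800·(0))/(1+9/800) = 4783/5000 ≈ 0.956600
step 2 [1y] swap r/2=547/19019: DF=(1 − 547/19019·(0.956600))/(1+547/19019) = 9453/10000 ≈ 0.945300
step 3 [1.5y] zero: DF = P = 73/80 ≈ 0.912500
step 4 [2y] swap r/2=481/18591: DF=(1 − 481/18591·(0.956600+0.945300+0.912500))/(1+481/18591) = 4519/5000 ≈ 0.903800
step 5 [2.5y] swap r/2=983/46199: DF=(1 − 983/46199·(0.956600+0.945300+0.912500+0.903800))/(1+983/46199) = 9017/10000 ≈ 0.901700
step 6 [3y] bond c/2=3/100: DF=(518121/500000 − 3/100·(0.956600+0.945300+0.912500+0.903800+0.901700))/(1+3/100) = 1743/2000 ≈ 0.871500
step 7 [3.5y] bond c/2=21/800: DF=(798063/800000 − 21/800·(0.956600+0.945300+0.912500+0.903800+0.901700+0.871500))/(1+21/800) = 2079/2500 ≈ 0.831600

1 1/2 4783/5000
2 1 9453/10000
3 3/2 73/80
4 2 4519/5000
5 5/2 9017/10000
6 3 1743/2000
7 7/2 2079/2500
f(0.5y,2y) = ((4783/5000)/(4519/5000) − 1)/(3/2) = 176/4519 ≈ 3.8947%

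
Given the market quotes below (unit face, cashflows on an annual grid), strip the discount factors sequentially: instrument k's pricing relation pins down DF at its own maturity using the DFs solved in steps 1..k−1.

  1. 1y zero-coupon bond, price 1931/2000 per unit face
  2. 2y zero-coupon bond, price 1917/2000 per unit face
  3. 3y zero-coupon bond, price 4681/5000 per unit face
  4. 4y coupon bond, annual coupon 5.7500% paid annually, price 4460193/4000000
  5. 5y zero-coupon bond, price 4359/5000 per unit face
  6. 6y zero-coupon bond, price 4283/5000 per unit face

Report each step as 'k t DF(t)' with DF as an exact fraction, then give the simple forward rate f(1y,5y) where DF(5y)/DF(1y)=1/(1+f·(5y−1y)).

1 1 1931/2000
2 2 1917/2000
3 3 4681/5000
4 4 8989/10000
5 5 4359/5000
6 6 4283/5000
f(1y,5y) = ((1931/2000)/(4359/5000) − 1)/(4) = 937/34872 ≈ 2.6870%

step 1 [1y] zero: DF = P = 1931/2000 ≈ 0.965500
step 2 [2y] zero: DF = P = 1917/2000 ≈ 0.958500
step 3 [3y] zero: DF = P = 4681/5000 ≈ 0.936200
step 4 [4y] bond c/1=23/400: DF=(4460193/4000000 − 23/400·(0.965500+0.958500+0.936200))/(1+23/400) = 8989/10000 ≈ 0.898900
step 5 [5y] zero: DF = P = 4359/5000 ≈ 0.871800
step 6 [6y] zero: DF = P = 4283/5000 ≈ 0.856600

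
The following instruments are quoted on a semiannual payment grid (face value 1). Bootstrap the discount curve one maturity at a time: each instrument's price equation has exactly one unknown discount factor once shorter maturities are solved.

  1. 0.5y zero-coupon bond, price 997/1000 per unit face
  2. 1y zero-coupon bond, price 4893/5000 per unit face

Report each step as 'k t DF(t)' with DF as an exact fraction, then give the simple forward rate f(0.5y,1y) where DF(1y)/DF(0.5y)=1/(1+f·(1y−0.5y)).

step 1 [0.5y] zero: DF = P = 997/1000 ≈ 0.997000
step 2 [1y] zero: DF = P = 4893/5000 ≈ 0.978600

1 1/2 997/1000
2 1 4893/5000
f(0.5y,1y) = ((997/1000)/(4893/5000) − 1)/(1/2) = 184/4893 ≈ 3.7605%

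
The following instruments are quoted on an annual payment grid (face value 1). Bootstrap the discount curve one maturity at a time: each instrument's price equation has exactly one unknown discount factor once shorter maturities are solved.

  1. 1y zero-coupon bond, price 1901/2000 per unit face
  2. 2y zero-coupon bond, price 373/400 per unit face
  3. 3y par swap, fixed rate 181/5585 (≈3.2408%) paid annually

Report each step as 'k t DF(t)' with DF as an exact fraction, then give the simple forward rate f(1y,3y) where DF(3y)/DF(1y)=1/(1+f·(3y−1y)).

step 1 [1y] zero: DF = P = 1901/2000 ≈ 0.950500
step 2 [2y] zero: DF = P = 373/400 ≈ 0.932500
step 3 [3y] swap r/1=181/5585: DF=(1 − 181/5585·(0.950500+0.932500))/(1+181/5585) = 1819/2000 ≈ 0.909500

1 1 1901/2000
2 2 373/400
3 3 1819/2000
f(1y,3y) = ((1901/2000)/(1819/2000) − 1)/(2) = 41/1819 ≈ 2.2540%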